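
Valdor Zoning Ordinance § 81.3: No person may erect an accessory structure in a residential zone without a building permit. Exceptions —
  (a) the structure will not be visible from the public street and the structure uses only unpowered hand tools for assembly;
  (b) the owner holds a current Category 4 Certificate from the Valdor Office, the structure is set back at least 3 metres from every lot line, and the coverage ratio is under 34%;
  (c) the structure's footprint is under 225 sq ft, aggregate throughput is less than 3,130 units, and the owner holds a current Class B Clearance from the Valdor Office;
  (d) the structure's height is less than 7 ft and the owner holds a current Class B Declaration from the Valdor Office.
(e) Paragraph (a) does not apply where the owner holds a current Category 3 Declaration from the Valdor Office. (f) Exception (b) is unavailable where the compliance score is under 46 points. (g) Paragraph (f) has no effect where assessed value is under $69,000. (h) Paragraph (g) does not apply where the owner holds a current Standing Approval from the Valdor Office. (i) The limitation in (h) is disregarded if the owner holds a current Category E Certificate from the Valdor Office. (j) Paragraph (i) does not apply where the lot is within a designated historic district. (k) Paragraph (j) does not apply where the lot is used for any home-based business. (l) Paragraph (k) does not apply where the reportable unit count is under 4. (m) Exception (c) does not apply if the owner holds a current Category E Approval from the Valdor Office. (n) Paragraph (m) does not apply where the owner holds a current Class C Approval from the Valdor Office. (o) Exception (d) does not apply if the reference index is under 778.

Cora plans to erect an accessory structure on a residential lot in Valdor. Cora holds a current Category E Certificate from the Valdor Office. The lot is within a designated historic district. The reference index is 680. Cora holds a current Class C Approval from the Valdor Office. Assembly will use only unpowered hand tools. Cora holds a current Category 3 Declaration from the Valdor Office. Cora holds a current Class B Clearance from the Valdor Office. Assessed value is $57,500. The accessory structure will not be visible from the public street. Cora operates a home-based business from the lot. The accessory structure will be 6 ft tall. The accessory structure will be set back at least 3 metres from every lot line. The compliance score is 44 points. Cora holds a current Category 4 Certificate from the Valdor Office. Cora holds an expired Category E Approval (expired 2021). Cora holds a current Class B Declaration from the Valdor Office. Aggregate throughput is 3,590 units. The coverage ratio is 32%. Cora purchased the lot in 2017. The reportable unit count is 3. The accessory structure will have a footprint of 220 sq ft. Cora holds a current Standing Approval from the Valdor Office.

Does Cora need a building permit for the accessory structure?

Exception (a) is satisfied on its face — the structure will not be visible from the street; assembly uses only hand tools. Turning to paragraph (e): (e) operates against (a): a current Category 3 Declaration is held. Exception (a) does not apply.
Exception (b) is satisfied on its face — a current Category 4 Certificate is held; the setback is at least 3 m on every side; the coverage ratio is 32%, under the 34% limit. But applying paragraphs (f)–(l): (f) is engaged — the compliance score is 44 points, under the 46 points limit. (g) applies (assessed value is $57,500, under the $69,000 limit), but is set aside by (h): (h) is engaged — a current Standing Approval is held. (i) would limit (h) — a current Category E Certificate is held — but (j) sets (i) aside: (j) is engaged — the lot is in a historic district. (k) applies (a home-based business operates on the lot), but is displaced by (l): (l) operates against (k): the reportable unit count is 3, under the 4 limit. Exception (b) does not apply.
Exception (c) does not apply: aggregate throughput is 3,590 units, not less than 3,130 units.
Exception (d)'s conditions are all satisfied: the structure's height is 6 ft, less than the 7 ft limit; a current Class B Declaration is held. Turning to paragraph (o): (o) operates against (d): the reference index is 680, under the 778 limit. Exception (d) does not apply.
No exception displaces § 81.3.

Yes — Cora must obtain a building permit.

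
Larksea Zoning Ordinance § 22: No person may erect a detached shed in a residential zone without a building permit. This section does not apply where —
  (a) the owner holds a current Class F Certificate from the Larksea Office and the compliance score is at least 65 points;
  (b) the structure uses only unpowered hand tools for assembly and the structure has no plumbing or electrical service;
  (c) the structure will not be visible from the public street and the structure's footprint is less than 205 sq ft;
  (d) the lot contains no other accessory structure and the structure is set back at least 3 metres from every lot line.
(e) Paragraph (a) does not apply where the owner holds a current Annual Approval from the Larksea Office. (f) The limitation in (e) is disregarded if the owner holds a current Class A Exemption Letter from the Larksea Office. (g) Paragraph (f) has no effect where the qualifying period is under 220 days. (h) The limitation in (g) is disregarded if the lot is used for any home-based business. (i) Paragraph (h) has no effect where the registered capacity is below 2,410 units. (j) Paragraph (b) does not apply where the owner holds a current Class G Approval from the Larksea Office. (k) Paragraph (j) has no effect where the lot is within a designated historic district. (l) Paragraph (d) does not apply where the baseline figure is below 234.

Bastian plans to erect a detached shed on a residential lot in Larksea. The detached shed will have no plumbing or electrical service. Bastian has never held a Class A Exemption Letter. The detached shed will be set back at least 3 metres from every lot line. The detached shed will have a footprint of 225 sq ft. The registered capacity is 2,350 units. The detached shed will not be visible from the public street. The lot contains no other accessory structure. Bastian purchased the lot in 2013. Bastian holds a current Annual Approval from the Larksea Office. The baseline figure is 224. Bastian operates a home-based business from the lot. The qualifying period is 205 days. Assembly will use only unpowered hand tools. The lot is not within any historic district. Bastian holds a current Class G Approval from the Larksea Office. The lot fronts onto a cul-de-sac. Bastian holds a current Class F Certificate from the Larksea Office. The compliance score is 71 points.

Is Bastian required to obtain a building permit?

Yes — Bastian must obtain a building permit.

Exception (a)'s conditions are all satisfied: a current Class F Certificate is held; the compliance score is 71 points, meeting the 65 points threshold. Turning to paragraphs (e)–(i): (e) is engaged — a current Annual Approval is held. (f), which would lift (e), is not triggered — no current Class A Exemption Letter is held. Exception (a) does not apply.
Exception (b)'s conditions are all satisfied: assembly uses only hand tools; there is no plumbing or electrical service. But applying paragraphs (j)–(k): (j) operates — a current Class G Approval is held. (k) is not engaged (the lot is not in a historic district), so (j) stands. (b) is therefore removed.
Exception (c) does not apply: the structure's footprint is 225 sq ft, not less than 205 sq ft.
Exception (d)'s conditions are all satisfied: the lot has no other accessory structure; the setback is at least 3 m on every side. But: (l) operates — the baseline figure is 224, below the 234 limit. Exception (d) does not apply.
Every exception is unavailable, so the rule governs.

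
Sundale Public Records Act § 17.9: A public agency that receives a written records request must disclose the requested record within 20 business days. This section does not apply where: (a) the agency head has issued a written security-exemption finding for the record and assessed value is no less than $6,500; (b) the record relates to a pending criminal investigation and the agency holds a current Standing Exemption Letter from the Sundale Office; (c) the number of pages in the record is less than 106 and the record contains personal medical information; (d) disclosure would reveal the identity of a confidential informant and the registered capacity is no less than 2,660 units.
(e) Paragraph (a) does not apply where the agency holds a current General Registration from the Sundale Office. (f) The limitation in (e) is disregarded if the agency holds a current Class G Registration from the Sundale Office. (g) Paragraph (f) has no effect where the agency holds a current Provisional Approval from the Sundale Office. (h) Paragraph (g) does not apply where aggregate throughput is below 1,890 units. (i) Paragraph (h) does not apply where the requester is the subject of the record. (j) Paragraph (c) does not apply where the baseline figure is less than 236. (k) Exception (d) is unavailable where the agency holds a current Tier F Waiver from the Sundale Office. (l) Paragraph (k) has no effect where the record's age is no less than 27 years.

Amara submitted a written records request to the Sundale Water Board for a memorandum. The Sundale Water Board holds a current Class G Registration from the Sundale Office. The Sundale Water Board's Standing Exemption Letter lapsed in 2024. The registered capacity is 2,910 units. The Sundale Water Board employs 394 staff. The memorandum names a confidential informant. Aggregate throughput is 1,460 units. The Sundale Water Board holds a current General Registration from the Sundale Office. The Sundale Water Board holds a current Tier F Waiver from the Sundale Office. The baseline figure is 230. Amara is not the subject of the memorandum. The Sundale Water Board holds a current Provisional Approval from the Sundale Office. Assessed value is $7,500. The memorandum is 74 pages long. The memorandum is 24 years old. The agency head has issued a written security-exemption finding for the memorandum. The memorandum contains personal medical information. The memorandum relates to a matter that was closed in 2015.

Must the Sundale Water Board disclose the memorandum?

No — exception (a) applies; the Sundale Water Board is not required to disclose the memorandum.

Exception (a)'s conditions are all satisfied: a written security-exemption finding has been issued; assessed value is $7,500, meeting the $6,500 threshold. Considering the limiting provisions: (e) applies (a current General Registration is held), but is set aside by (f): (f) operates — a current Class G Registration is held. (g) operates (a current Provisional Approval is held), but is displaced by (h): (h) is triggered — aggregate throughput is 1,460 units, below the 1,890 units limit. (i), which would lift (h), is not engaged — Amara is not the subject of the memorandum. (a) remains available.
Exception (b) requires that the record relates to a pending criminal investigation; but the memorandum relates to a closed matter, so (b) is unavailable.
Exception (c) is satisfied on its face — the number of pages in the record is 74, less than the 106 limit; the memorandum contains personal medical information. However, paragraph (j) must be considered: (j) operates against (c): the baseline figure is 230, less than the 236 limit. So (c) is unavailable.
All of (d)'s requirements are met (the memorandum names a confidential informant; the registered capacity is 2,910 units, meeting the 2,660 units threshold). But: (k) operates — a current Tier F Waiver is held. (l), which would lift (k), does not operate here — the record's age is 24 years, short of 27 years. Exception (d) does not apply.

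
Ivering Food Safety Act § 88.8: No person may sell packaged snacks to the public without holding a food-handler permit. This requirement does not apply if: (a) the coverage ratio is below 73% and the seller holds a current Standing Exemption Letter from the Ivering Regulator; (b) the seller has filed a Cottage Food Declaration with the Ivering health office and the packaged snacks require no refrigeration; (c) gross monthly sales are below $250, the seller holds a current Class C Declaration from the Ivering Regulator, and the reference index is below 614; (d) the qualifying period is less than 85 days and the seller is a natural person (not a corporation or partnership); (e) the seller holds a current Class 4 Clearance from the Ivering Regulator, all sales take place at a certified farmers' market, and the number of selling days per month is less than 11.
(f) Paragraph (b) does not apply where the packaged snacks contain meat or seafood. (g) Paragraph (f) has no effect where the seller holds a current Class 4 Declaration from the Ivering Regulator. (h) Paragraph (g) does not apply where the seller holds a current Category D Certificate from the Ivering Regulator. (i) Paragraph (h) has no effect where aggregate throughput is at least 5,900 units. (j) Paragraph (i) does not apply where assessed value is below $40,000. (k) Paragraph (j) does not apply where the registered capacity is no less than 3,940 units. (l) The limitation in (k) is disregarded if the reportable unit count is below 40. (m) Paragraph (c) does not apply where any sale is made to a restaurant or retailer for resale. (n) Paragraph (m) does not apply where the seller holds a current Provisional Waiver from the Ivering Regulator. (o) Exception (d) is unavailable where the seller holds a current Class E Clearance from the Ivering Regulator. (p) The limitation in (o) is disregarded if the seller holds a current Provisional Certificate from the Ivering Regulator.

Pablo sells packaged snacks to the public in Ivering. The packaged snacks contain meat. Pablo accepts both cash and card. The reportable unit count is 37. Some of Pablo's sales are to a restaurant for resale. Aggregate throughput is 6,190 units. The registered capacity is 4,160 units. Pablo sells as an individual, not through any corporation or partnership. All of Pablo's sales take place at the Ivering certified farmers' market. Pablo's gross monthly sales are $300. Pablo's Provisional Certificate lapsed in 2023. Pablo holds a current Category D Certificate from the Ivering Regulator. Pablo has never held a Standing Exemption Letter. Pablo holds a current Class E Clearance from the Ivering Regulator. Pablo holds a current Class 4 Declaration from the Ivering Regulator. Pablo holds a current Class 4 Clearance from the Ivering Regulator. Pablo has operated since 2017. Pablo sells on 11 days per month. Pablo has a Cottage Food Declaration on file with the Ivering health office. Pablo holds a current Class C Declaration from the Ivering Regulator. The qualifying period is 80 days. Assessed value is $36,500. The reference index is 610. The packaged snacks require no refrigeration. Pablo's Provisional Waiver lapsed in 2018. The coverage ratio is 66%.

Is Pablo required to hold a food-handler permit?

Yes — Pablo must hold a food-handler permit.

Exception (a) fails — there is no Standing Exemption Letter in force.
Exception (b) is satisfied on its face — a Cottage Food Declaration is on file; the packaged snacks are shelf-stable. However, paragraphs (f)–(l) must be considered: (f) operates — the packaged snacks contain meat. (g) applies (a current Class 4 Declaration is held), but is displaced by (h): (h) operates against (g): a current Category D Certificate is held. (i) would limit (h) — aggregate throughput is 6,190 units, meeting the 5,900 units threshold — but (j) sets (i) aside: (j) operates against (i): assessed value is $36,500, below the $40,000 limit. (k) is engaged (the registered capacity is 4,160 units, meeting the 3,940 units threshold), but is itself disapplied by (l): (l) operates against (k): the reportable unit count is 37, below the 40 limit. So (b) is unavailable.
Exception (c) fails — gross monthly sales are $300, not below $250.
Exception (d): the qualifying period is 80 days, less than the 85 days limit; the seller is a natural person — every condition holds. However, paragraphs (o)–(p) must be considered: (o) is engaged — a current Class E Clearance is held. (p), which would lift (o), is inapplicable — there is no Provisional Certificate in force. Exception (d) does not apply.
Exception (e) fails — the number of selling days per month is 11, not less than 11.
None of the exceptions is available; § 88.8 applies in full.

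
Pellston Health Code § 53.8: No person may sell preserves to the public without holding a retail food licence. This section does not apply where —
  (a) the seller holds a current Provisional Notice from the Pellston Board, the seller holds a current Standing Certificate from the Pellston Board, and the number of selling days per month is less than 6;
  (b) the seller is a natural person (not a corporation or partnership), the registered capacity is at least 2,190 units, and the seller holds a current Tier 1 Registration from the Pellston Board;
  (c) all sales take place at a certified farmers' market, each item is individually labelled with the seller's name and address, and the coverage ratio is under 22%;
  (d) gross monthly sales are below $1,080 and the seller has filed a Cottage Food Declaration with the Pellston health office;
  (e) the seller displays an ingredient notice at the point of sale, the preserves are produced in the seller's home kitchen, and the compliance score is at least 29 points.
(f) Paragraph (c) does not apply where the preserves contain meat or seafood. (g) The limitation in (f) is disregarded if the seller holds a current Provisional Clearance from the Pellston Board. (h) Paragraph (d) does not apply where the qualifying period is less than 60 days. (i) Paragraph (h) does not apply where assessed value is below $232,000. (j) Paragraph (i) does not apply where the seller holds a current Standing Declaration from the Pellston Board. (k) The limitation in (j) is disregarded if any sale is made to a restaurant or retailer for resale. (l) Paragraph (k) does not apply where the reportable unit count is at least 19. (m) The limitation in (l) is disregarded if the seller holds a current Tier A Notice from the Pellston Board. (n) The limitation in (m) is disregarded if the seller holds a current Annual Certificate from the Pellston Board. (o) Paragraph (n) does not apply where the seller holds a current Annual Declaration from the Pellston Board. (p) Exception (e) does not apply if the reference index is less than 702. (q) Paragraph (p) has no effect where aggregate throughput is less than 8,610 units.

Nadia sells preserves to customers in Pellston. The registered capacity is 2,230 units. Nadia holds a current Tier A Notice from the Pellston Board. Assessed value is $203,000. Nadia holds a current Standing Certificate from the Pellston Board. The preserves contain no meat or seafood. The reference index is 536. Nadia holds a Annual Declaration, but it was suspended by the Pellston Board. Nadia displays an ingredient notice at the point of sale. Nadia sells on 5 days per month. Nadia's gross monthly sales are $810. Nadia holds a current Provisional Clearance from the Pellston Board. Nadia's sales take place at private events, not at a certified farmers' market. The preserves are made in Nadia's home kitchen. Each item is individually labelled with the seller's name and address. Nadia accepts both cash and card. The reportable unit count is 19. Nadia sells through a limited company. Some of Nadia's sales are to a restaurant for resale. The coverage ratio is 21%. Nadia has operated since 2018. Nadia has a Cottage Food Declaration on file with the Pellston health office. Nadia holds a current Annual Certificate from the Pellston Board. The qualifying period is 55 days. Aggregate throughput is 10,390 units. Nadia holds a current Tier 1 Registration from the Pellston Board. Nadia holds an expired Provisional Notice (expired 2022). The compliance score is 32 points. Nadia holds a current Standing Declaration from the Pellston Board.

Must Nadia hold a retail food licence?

Exception (a) fails — the Provisional Notice is not current.
Exception (b) does not apply: the seller operates through a limited company.
Exception (c) does not apply: sales are at private events, not a certified farmers' market.
Exception (d) is satisfied on its face — gross monthly sales are $810, below the $1,080 limit; a Cottage Food Declaration is on file. However, paragraphs (h)–(o) must be considered: (h) is triggered — the qualifying period is 55 days, less than the 60 days limit. (i) is triggered (assessed value is $203,000, below the $232,000 limit), but is overridden by (j): (j) operates against (i): a current Standing Declaration is held. (k) would limit (j) — some sales are to a restaurant for resale — but (l) sets (k) aside: (l) is triggered — the reportable unit count is 19, meeting the 19 threshold. (m) would limit (l) — a current Tier A Notice is held — but (n) sets (m) aside: (n) is engaged — a current Annual Certificate is held. (o) is inapplicable (no current Annual Declaration is held), so (n) stands. (d) is therefore removed.
Exception (e) is satisfied on its face — an ingredient notice is displayed; the preserves are home-kitchen produced; the compliance score is 32 points, meeting the 29 points threshold. However, paragraphs (p)–(q) must be considered: (p) is triggered — the reference index is 536, less than the 702 limit. (q) is inapplicable (aggregate throughput is 10,390 units, not less than 8,610 units), so (p) stands. So (e) is unavailable.
No exception is made out. Nadia falls within the general rule.

Yes — Nadia must hold a retail food licence.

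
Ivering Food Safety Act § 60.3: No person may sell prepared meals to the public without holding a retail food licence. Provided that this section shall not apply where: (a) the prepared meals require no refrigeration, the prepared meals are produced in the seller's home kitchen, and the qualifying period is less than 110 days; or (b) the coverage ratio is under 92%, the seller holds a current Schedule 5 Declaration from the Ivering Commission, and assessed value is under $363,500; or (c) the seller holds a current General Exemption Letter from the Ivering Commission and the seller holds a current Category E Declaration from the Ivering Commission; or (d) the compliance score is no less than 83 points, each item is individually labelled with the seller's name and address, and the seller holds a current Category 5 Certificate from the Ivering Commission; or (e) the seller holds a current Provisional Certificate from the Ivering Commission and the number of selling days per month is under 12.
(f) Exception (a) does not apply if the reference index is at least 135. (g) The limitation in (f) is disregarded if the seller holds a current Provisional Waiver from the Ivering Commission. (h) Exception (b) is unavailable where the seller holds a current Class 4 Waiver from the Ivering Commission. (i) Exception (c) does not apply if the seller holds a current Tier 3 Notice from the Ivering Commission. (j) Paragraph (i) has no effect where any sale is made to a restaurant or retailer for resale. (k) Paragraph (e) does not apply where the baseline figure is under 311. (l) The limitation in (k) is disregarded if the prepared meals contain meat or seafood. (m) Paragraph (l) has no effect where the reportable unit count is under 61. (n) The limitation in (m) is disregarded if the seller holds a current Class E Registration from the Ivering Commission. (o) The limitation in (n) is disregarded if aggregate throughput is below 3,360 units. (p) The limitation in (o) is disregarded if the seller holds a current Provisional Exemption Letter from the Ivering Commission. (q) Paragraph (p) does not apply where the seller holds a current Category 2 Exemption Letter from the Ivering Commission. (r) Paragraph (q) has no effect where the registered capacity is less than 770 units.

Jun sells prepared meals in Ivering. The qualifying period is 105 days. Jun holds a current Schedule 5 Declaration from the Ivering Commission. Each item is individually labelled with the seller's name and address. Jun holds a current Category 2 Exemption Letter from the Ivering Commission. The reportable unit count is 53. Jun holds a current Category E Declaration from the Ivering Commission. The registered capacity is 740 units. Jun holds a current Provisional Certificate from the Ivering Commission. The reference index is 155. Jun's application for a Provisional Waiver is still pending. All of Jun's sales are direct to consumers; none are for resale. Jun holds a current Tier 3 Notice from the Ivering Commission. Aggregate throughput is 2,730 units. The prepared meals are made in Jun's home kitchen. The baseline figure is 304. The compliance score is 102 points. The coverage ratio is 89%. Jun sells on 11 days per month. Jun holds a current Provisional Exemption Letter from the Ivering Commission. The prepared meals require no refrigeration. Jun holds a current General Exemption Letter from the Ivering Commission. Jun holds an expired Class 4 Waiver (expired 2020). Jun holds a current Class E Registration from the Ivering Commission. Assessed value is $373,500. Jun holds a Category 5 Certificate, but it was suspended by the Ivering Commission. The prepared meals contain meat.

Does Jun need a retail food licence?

Exception (a) is satisfied on its face — the prepared meals are shelf-stable; the prepared meals are home-kitchen produced; the qualifying period is 105 days, less than the 110 days limit. Turning to paragraphs (f)–(g): (f) operates against (a): the reference index is 155, meeting the 135 threshold. (g) is inapplicable (the Provisional Waiver is not current), so (f) stands. So (a) is unavailable.
Exception (b) fails — assessed value is $373,500, not under $363,500.
Exception (c): a current General Exemption Letter is held; a current Category E Declaration is held — every condition holds. Turning to paragraphs (i)–(j): (i) operates — a current Tier 3 Notice is held. (j) does not operate here (no sales are for resale), so (i) stands. So (c) is unavailable.
Exception (d) fails — there is no Category 5 Certificate in force.
Exception (e): a current Provisional Certificate is held; the number of selling days per month is 11, under the 12 limit — every condition holds. As to paragraphs (k)–(r): (k) would limit (e) — the baseline figure is 304, under the 311 limit — but (l) sets (k) aside: (l) operates against (k): the prepared meals contain meat. (m) would limit (l) — the reportable unit count is 53, under the 61 limit — but (n) sets (m) aside: (n) operates against (m): a current Class E Registration is held. (o) applies (aggregate throughput is 2,730 units, below the 3,360 units limit), but is itself disapplied by (p): (p) operates against (o): a current Provisional Exemption Letter is held. (q) is engaged (a current Category 2 Exemption Letter is held), but is set aside by (r): (r) is engaged — the registered capacity is 740 units, less than the 770 units limit. Exception (e) stands.

No — exception (e) applies; Jun is not required to hold a retail food licence.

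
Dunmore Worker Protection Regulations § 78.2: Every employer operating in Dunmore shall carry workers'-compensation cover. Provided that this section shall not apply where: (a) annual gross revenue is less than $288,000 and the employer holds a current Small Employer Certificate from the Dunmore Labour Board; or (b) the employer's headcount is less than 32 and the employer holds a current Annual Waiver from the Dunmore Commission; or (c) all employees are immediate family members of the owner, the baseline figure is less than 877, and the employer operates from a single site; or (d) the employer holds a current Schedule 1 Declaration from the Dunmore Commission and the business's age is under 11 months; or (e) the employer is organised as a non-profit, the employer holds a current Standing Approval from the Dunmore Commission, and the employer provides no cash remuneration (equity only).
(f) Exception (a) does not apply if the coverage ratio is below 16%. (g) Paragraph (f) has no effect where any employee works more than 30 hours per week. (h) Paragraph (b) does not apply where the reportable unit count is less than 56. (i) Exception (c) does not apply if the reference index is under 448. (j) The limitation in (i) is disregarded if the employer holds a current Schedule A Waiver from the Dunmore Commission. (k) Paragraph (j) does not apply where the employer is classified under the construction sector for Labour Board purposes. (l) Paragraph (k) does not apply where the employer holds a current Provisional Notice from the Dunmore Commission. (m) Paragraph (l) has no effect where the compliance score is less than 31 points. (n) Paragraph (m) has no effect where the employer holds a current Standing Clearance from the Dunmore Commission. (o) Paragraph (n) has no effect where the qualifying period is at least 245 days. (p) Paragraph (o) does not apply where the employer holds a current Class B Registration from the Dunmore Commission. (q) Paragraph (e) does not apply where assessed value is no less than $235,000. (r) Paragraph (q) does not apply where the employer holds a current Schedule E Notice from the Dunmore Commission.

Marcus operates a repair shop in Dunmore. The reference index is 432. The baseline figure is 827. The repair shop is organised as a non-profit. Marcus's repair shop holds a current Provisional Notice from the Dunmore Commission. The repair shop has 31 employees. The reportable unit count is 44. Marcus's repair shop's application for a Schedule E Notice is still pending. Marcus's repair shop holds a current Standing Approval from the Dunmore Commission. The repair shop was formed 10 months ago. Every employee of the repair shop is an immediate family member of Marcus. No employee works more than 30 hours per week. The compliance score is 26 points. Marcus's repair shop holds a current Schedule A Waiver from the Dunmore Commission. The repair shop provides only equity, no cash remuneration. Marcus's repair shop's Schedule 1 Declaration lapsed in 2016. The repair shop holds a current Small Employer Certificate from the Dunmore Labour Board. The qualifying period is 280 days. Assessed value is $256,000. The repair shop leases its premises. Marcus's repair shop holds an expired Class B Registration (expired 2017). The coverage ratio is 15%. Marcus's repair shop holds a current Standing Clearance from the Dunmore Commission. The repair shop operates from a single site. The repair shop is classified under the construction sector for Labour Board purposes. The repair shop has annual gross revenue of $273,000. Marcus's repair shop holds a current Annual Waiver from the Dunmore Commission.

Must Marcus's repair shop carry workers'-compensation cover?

Exception (a) is satisfied on its face — annual gross revenue is $273,000, less than the $288,000 limit; a current Small Employer Certificate is held. But applying paragraphs (f)–(g): (f) operates — the coverage ratio is 15%, below the 16% limit. (g) is not engaged (no employee exceeds 30 hours/week), so (f) stands. (a) is therefore removed.
Exception (b) is satisfied on its face — the employer's headcount is 31, less than the 32 limit; a current Annual Waiver is held. But applying paragraph (h): (h) is engaged — the reportable unit count is 44, less than the 56 limit. Exception (b) does not apply.
Exception (c): every employee is an immediate family member; the baseline figure is 827, less than the 877 limit; the employer operates from a single site — every condition holds. Turning to paragraphs (i)–(p): (i) applies — the reference index is 432, under the 448 limit. (j) would limit (i) — a current Schedule A Waiver is held — but (k) sets (j) aside: (k) operates against (j): the repair shop is classified under the construction sector. (l) operates (a current Provisional Notice is held), but is set aside by (m): (m) operates against (l): the compliance score is 26 points, less than the 31 points limit. (n) would limit (m) — a current Standing Clearance is held — but (o) sets (n) aside: (o) operates against (n): the qualifying period is 280 days, meeting the 245 days threshold. (p) is not engaged (there is no Class B Registration in force), so (o) stands. Exception (c) does not apply.
Exception (d) fails — there is no Schedule 1 Declaration in force.
Exception (e)'s conditions are all satisfied: the employer is a non-profit; a current Standing Approval is held; remuneration is equity-only. However, paragraphs (q)–(r) must be considered: (q) applies — assessed value is $256,000, meeting the $235,000 threshold. (r), which would lift (q), is not triggered — the Schedule E Notice is not current. Exception (e) does not apply.
No exception displaces § 78.2.

Yes — Marcus's repair shop must carry workers'-compensation cover.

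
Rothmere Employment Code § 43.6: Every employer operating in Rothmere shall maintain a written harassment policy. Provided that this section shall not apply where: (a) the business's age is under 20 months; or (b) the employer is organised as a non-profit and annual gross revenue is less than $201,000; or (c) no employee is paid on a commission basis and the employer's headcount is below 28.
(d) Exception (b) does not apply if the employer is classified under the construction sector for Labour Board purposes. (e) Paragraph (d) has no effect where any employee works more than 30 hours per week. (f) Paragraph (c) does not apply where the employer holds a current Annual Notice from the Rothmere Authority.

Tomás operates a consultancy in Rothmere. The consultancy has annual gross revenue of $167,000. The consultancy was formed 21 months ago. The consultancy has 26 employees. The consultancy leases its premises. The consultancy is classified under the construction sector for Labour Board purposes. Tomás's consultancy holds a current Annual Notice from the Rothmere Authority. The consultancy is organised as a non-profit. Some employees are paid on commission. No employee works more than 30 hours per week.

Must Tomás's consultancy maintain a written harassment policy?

Exception (a) fails — the business's age is 21 months, not under 20 months.
Exception (b)'s conditions are all satisfied: the employer is a non-profit; annual gross revenue is $167,000, less than the $201,000 limit. But: (d) is triggered — the consultancy is classified under the construction sector. (e), which would lift (d), does not operate here — no employee exceeds 30 hours/week. Exception (b) does not apply.
Exception (c) requires that no employee is paid on a commission basis; but some employees are paid on commission, so (c) is unavailable.
No exception applies. The general rule governs.

Yes — Tomás's consultancy must maintain a written harassment policy.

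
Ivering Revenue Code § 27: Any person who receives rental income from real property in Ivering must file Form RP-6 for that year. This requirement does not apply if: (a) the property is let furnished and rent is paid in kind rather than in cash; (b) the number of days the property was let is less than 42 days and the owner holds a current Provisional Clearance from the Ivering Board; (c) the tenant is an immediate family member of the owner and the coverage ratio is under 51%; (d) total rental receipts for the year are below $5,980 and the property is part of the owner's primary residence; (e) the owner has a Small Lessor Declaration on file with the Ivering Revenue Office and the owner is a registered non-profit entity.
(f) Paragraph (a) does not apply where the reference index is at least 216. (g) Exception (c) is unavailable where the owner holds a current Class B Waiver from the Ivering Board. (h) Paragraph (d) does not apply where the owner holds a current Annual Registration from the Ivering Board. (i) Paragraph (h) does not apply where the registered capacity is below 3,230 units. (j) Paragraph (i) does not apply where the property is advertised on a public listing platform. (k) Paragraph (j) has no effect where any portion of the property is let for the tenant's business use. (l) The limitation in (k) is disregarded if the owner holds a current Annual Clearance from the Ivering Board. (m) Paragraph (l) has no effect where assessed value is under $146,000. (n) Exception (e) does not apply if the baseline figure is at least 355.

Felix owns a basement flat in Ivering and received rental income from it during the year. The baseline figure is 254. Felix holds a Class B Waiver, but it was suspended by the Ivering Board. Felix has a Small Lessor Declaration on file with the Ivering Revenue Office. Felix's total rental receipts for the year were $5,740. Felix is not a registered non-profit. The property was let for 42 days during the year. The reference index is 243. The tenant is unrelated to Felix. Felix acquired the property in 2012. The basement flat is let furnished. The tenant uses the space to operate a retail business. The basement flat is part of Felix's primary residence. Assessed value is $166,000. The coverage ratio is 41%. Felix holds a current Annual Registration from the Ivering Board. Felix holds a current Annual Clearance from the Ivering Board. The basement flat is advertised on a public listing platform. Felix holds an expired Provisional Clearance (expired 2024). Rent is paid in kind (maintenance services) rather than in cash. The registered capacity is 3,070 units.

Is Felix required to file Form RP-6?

Yes — Felix must file Form RP-6.

Exception (a) is satisfied on its face — the property is let furnished; rent is paid in kind. But applying paragraph (f): (f) operates against (a): the reference index is 243, meeting the 216 threshold. (a) is therefore removed.
Exception (b) fails — the number of days the property was let is 42 days, not less than 42 days.
Exception (c) fails — the tenant is unrelated to the owner.
Exception (d) is satisfied on its face — total rental receipts for the year are $5,740, below the $5,980 limit; the basement flat is part of the primary residence. However, paragraphs (h)–(m) must be considered: (h) operates against (d): a current Annual Registration is held. (i) operates (the registered capacity is 3,070 units, below the 3,230 units limit), but is overridden by (j): (j) operates against (i): the property is publicly advertised. (k) would limit (j) — the space is let for business use — but (l) sets (k) aside: (l) operates against (k): a current Annual Clearance is held. (m), which would lift (l), does not operate here — assessed value is $166,000, not under $146,000. Exception (d) does not apply.
Exception (e) fails — Felix is not a registered non-profit.
No exception is made out. Felix falls within the general rule.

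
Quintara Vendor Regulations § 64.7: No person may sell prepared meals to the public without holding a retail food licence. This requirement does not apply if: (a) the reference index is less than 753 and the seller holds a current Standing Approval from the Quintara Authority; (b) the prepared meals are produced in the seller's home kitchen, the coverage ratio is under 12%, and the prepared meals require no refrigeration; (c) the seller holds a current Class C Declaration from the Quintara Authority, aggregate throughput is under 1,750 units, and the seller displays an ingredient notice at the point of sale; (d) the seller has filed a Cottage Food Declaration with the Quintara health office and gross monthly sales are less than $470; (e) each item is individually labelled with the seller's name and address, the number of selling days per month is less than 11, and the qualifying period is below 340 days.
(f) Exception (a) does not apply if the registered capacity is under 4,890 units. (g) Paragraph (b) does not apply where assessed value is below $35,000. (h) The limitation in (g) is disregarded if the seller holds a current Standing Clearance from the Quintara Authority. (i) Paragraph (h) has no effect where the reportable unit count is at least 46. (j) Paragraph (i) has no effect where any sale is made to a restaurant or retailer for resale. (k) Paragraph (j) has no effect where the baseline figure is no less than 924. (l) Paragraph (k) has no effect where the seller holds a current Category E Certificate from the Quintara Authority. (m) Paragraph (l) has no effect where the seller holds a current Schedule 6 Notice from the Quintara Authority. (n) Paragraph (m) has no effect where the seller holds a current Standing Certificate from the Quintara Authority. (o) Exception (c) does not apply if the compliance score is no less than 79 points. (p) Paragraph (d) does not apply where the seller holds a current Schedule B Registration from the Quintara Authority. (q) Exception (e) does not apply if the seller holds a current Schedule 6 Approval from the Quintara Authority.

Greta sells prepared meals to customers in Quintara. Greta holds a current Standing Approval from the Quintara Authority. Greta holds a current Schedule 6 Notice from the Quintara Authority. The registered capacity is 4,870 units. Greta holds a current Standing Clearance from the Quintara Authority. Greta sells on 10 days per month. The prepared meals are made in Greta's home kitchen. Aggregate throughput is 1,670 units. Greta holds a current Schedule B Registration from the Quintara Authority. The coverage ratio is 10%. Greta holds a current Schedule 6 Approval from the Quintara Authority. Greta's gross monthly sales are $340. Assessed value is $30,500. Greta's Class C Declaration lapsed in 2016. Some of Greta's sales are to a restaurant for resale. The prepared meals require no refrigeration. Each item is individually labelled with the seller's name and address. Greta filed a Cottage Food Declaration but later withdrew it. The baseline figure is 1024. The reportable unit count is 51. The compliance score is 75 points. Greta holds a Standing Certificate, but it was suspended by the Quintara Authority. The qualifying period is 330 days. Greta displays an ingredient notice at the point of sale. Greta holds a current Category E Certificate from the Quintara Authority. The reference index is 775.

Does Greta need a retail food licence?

Yes — Greta must hold a retail food licence.

Exception (a) fails — the reference index is 775, not less than 753.
All of (b)'s requirements are met (the prepared meals are home-kitchen produced; the coverage ratio is 10%, under the 12% limit; the prepared meals are shelf-stable). But: (g) operates against (b): assessed value is $30,500, below the $35,000 limit. (h) would limit (g) — a current Standing Clearance is held — but (i) sets (h) aside: (i) operates against (h): the reportable unit count is 51, meeting the 46 threshold. (j) applies (some sales are to a restaurant for resale), but yields to (k): (k) operates against (j): the baseline figure is 1,024, meeting the 924 threshold. (l) would limit (k) — a current Category E Certificate is held — but (m) sets (l) aside: (m) operates against (l): a current Schedule 6 Notice is held. (n), which would lift (m), is not triggered — there is no Standing Certificate in force. Exception (b) does not apply.
Exception (c) does not apply: there is no Class C Declaration in force.
Exception (d) requires that the seller has filed a Cottage Food Declaration with the Quintara health office; but the Cottage Food Declaration was withdrawn, so (d) is unavailable.
Exception (e) is satisfied on its face — items are individually labelled; the number of selling days per month is 10, less than the 11 limit; the qualifying period is 330 days, below the 340 days limit. However, paragraph (q) must be considered: (q) applies — a current Schedule 6 Approval is held. (e) is therefore removed.
No exception applies. The general rule governs.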